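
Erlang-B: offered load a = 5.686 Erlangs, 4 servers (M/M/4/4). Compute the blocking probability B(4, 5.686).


B(c,a) = (a^c/c!) / Σ_{k=0}^{c} a^k/k!
a^4/4! = 43.552810
Σ terms (k=0..4): 1.00000 + 5.68600 + 16.16530 + 30.63863 + 43.55281 = 97.042736
B = 43.552810/97.042736 = 0.448800

Final: 0.448800


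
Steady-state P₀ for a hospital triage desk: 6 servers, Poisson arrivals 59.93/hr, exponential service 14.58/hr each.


a = λ/μ = 59.93/14.58 = 4.1104; ρ = a/c = 0.6851
Σ_{k=0}^{5} a^k/k! (terms k=0..5) = 1.00000 + 4.11043 + 8.44780 + 11.57468 + 11.89421 + 9.77806 = 46.80517
Tail: a^6/(6!(1−ρ)) = 4823.03621/(720·0.3149) = 21.27038
P₀ = 1/(46.80517 + 21.27038) = 1/68.07555 = 0.014690

Final: 0.014690


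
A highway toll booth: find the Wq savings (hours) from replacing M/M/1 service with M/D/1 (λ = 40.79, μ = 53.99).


ρ = 40.79/53.99 = 0.7555
Wq(M/M/1) = ρ/(μ−λ) = 0.7555/13.20 = 0.05724 hr
Wq(M/D/1) = ρ/(2(μ−λ)) = 0.02862 hr
Savings = 0.05724 − 0.02862 = 0.02862 hr

Final: 0.02862 hr


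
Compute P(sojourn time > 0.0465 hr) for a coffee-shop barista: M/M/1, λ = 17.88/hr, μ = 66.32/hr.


W ~ Exponential(μ−λ) for M/M/1.
μ − λ = 66.32 − 17.88 = 48.4400
P(W > t) = e^{−(μ−λ)t} = e^{−2.2525} = 0.105140

Final: 0.105140


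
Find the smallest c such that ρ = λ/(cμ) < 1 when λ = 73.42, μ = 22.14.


Stability requires cμ > λ ⇔ c > λ/μ.
λ/μ = 73.42/22.14 = 3.3162
Minimum integer c = ⌊3.3162⌋ + 1 = 4
Check: 4·22.14 = 88.56 > 73.42, while 3·22.14 = 66.42 ≤ 73.42

Final: 4 servers


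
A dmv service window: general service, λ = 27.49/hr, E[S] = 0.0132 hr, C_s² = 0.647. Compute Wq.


ρ = λ·E[S] = 27.49·0.0132 = 0.3629
E[S²] = E[S]²(1+C_s²) = 0.0132²·(1+0.647) = 0.0002870
Wq = λ·E[S²]/(2(1−ρ)) = 27.49·0.0002870/(2·0.6371) = 0.006191 hr

Final: 0.006191 hr


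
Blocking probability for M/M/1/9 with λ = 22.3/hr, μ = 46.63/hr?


ρ = λ/μ = 22.3/46.63 = 0.4782
P_K = (1−ρ)ρ^K/(1−ρ^(K+1)) = (0.5218·0.001308)/(1 − 0.0006257)
= 0.0006827/0.999374 = 0.0006831

Final: 0.0006831


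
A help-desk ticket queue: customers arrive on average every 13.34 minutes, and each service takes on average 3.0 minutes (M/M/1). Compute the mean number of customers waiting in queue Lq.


λ = 60/13.34 = 4.4978 /hr
μ = 60/3.0 = 20.0000 /hr
ρ = λ/μ = 4.4978/20.0000 = 0.2249
Lq = ρ²/(1−ρ) = 0.05057/0.7751 = 0.06525

Final: 0.06525


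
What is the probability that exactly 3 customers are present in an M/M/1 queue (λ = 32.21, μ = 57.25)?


ρ = 32.21/57.25 = 0.5626
P_n = (1−ρ)·ρ^n = (1 − 0.5626)·0.5626^3 = 0.4374·0.178093 = 0.077894

Final: 0.077894


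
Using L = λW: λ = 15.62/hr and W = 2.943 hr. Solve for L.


L = λW = 15.62·2.943 = 45.9697

Final: 45.9697


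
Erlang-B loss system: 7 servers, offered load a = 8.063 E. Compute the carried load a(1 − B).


B(7,8.063) = 0.311709 (Erlang-B)
Carried load = a(1 − B) = 8.063·(1 − 0.311709) = 8.063·0.688291 = 5.5497 E

Final: 5.5497 Erlangs


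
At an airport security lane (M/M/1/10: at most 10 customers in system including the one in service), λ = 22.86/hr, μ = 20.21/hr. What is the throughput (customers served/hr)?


ρ = 1.1311; P_K = (1−ρ)ρ^10/(1−ρ^11) = 0.156202
λ_eff = λ(1 − P_K) = 22.86·(1 − 0.156202) = 22.86·0.843798 = 19.2892 /hr

Final: 19.2892 /hr


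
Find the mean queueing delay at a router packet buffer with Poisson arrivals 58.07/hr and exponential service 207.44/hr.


ρ = 58.07/207.44 = 0.2799
Wq = ρ/(μ−λ) = 0.2799/(207.44 − 58.07) = 0.2799/149.37 = 0.001874 hr

Final: 0.001874 hr


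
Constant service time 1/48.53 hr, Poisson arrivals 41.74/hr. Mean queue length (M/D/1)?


ρ = 41.74/48.53 = 0.8601
M/D/1: Lq = ρ²/(2(1−ρ)) = 0.7397/(2·0.1399) = 2.64359

Final: 2.64359


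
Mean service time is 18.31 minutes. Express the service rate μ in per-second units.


μ = 1/(service time) in consistent units.
1 second = 0.0166667 min, so μ = 0.0166667/18.31 = 0.0009102 per second

Final: 0.0009102 /sec


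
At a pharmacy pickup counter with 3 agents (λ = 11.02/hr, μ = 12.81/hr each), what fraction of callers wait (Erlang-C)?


a = λ/μ = 0.8603; ρ = a/3 = 0.2868
P₀ = 0.420334 (from M/M/c formula)
C(c,a) = [a^c/(c!(1−ρ))]·P₀ = [0.63665/(6·0.7132)]·0.420334
= 0.14877·0.420334 = 0.062532

Final: 0.062532


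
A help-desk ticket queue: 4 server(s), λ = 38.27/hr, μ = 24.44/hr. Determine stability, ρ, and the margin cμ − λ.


Total capacity cμ = 4·24.44 = 97.76/hr
ρ = λ/(cμ) = 38.27/97.76 = 0.3915
Stable ⇔ ρ < 1: YES
Spare capacity = cμ − λ = 97.76 − 38.27 = 59.49/hr

Final: ρ = 0.3915; stable; margin = 59.49/hr


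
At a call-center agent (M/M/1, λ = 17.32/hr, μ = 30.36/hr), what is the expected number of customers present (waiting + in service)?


ρ = λ/μ = 17.32/30.36 = 0.5705
L = ρ/(1−ρ) = 0.5705/(1 − 0.5705) = 0.5705/0.4295 = 1.3282

Final: 1.3282


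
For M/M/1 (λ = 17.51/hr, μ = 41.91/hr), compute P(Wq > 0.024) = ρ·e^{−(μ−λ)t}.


ρ = 17.51/41.91 = 0.4178
P(Wq > t) = ρ·e^{−(μ−λ)t} = 0.4178·e^{−0.5856}
= 0.4178·0.556772 = 0.232619

Final: 0.232619


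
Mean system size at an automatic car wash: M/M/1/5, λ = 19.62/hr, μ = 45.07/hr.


ρ = 19.62/45.07 = 0.4353
L = ρ[1 − (K+1)ρ^K + Kρ^(K+1)] / [(1−ρ)(1−ρ^(K+1))]
Numerator: 0.4353·(1 − 6·0.015634 + 5·0.006806) = 0.409302
Denominator: (0.5647)·(0.993194) = 0.560834
L = 0.409302/0.560834 = 0.7298

Final: 0.7298


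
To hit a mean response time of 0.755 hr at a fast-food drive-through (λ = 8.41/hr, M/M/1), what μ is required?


W = 1/(μ−λ) ⇒ μ − λ = 1/W = 1/0.755 = 1.3245
μ = λ + 1/W = 8.41 + 1.3245 = 9.7345 per hr

Final: 9.7345 /hr


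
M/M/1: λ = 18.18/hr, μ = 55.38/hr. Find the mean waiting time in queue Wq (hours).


ρ = 18.18/55.38 = 0.3283
Wq = ρ/(μ−λ) = 0.3283/(55.38 − 18.18) = 0.3283/37.20 = 0.008825 hr

Final: 0.008825 hr


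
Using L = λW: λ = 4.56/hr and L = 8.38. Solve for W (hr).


W = L/λ = 8.38/4.56 = 1.8377 hr

Final: 1.8377 hr


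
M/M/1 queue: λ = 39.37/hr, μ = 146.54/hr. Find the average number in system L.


ρ = λ/μ = 39.37/146.54 = 0.2687
L = ρ/(1−ρ) = 0.2687/(1 − 0.2687) = 0.2687/0.7313 = 0.3674

Final: 0.3674


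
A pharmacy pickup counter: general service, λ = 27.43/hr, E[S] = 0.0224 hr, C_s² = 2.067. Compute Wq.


ρ = λ·E[S] = 27.43·0.0224 = 0.6144
E[S²] = E[S]²(1+C_s²) = 0.0224²·(1+2.067) = 0.001539
Wq = λ·E[S²]/(2(1−ρ)) = 27.43·0.001539/(2·0.3856) = 0.05474 hr

Final: 0.05474 hr


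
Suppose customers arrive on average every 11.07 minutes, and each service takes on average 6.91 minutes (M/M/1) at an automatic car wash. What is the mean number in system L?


λ = 60/11.07 = 5.4201 /hr
μ = 60/6.91 = 8.6831 /hr
ρ = λ/μ = 5.4201/8.6831 = 0.6242
L = ρ/(1−ρ) = 0.6242/0.3758 = 1.6611

Final: 1.6611


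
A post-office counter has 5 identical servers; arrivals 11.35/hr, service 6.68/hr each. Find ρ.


ρ = λ/(cμ) = 11.35/(5·6.68) = 11.35/33.40 = 0.3398

Final: 0.3398


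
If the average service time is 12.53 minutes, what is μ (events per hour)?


μ = 1/(service time) in consistent units.
1 hour = 60 min, so μ = 60/12.53 = 4.7885 per hour

Final: 4.7885 /hr


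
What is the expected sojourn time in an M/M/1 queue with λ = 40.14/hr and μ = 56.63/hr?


W = 1/(μ−λ) = 1/(56.63 − 40.14) = 1/16.49 = 0.06064 hr

Final: 0.06064 hr


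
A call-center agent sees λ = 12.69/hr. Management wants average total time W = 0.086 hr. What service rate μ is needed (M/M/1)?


W = 1/(μ−λ) ⇒ μ − λ = 1/W = 1/0.086 = 11.6279
μ = λ + 1/W = 12.69 + 11.6279 = 24.3179 per hr

Final: 24.3179 /hr


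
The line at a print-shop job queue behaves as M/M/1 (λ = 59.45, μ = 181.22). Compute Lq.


ρ = 59.45/181.22 = 0.3281
Lq = ρ²/(1−ρ) = 0.1076/0.6719 = 0.1602

Final: 0.1602


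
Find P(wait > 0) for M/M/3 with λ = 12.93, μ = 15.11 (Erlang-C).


a = λ/μ = 0.8557; ρ = a/3 = 0.2852
P₀ = 0.422302 (from M/M/c formula)
C(c,a) = [a^c/(c!(1−ρ))]·P₀ = [0.62662/(6·0.7148)]·0.422302
= 0.14611·0.422302 = 0.061704

Final: 0.061704


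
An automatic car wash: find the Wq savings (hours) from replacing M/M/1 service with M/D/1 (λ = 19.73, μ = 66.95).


ρ = 19.73/66.95 = 0.2947
Wq(M/M/1) = ρ/(μ−λ) = 0.2947/47.22 = 0.006241 hr
Wq(M/D/1) = ρ/(2(μ−λ)) = 0.003120 hr
Savings = 0.006241 − 0.003120 = 0.003120 hr

Final: 0.003120 hr


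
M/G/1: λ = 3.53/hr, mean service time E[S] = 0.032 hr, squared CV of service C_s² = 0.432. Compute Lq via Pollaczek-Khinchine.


ρ = λ·E[S] = 3.53·0.032 = 0.1130
Lq = ρ²(1+C_s²)/(2(1−ρ)) = 0.01276·(1+0.432)/(2·0.8870)
= 0.01276·1.4320/1.7741 = 0.01030

Final: 0.01030


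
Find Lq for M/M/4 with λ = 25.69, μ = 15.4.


a = λ/μ = 1.6682; ρ = a/4 = 0.4170
P₀ = 0.185638
Lq = P₀·a^c·ρ / (c!·(1−ρ)²) = 0.185638·7.74415·0.4170/(24·0.33984)
= 0.07351

Final: 0.07351


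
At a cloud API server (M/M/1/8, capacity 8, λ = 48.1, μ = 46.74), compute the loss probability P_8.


ρ = λ/μ = 48.1/46.74 = 1.0291
P_K = (1−ρ)ρ^K/(1−ρ^(K+1)) = (-0.02910·1.257914)/(1 − 1.294516)
= -0.036602/-0.294516 = 0.124278

Final: 0.124278


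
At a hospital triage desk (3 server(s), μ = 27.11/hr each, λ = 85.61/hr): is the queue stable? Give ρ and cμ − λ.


Total capacity cμ = 3·27.11 = 81.33/hr
ρ = λ/(cμ) = 85.61/81.33 = 1.0526
Stable ⇔ ρ < 1: NO
Spare capacity = cμ − λ = 81.33 − 85.61 = -4.28/hr

Final: ρ = 1.0526; unstable; margin = -4.28/hr


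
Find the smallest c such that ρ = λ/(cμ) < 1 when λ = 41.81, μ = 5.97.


Stability requires cμ > λ ⇔ c > λ/μ.
λ/μ = 41.81/5.97 = 7.0034
Minimum integer c = ⌊7.0034⌋ + 1 = 8
Check: 8·5.97 = 47.76 > 41.81, while 7·5.97 = 41.79 ≤ 41.81

Final: 8 servers


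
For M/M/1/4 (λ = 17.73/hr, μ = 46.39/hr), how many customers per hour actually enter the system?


ρ = 0.3822; P_K = (1−ρ)ρ^4/(1−ρ^5) = 0.013291
λ_eff = λ(1 − P_K) = 17.73·(1 − 0.013291) = 17.73·0.986709 = 17.4944 /hr

Final: 17.4944 /hr


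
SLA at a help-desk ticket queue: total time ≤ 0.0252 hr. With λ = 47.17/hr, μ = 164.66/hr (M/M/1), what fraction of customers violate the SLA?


W ~ Exponential(μ−λ) for M/M/1.
μ − λ = 164.66 − 47.17 = 117.4900
P(W > t) = e^{−(μ−λ)t} = e^{−2.9607} = 0.051780

Final: 0.051780


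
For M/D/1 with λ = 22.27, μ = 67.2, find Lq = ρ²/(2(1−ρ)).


ρ = 22.27/67.2 = 0.3314
M/D/1: Lq = ρ²/(2(1−ρ)) = 0.1098/(2·0.6686) = 0.08213

Final: 0.08213


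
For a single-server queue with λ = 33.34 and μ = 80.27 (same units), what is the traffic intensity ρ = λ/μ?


ρ = λ/μ = 33.34/80.27 = 0.4153

Final: 0.4153


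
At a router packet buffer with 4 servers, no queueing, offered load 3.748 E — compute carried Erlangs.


B(4,3.748) = 0.285801 (Erlang-B)
Carried load = a(1 − B) = 3.748·(1 − 0.285801) = 3.748·0.714199 = 2.6768 E

Final: 2.6768 Erlangs


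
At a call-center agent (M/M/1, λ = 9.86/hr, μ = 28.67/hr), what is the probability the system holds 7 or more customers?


ρ = 9.86/28.67 = 0.3439
P(N ≥ n) = ρ^n = 0.3439^7 = 0.0005690

Final: 0.0005690


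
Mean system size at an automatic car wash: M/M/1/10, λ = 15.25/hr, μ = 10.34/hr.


ρ = 15.25/10.34 = 1.4749
L = ρ[1 − (K+1)ρ^K + Kρ^(K+1)] / [(1−ρ)(1−ρ^(K+1))]
Numerator: 1.4749·(1 − 11·48.695973 + 10·71.819496) = 270.693779
Denominator: (-0.4749)·(-70.819496) = 33.628987
L = 270.693779/33.628987 = 8.0494

Final: 8.0494


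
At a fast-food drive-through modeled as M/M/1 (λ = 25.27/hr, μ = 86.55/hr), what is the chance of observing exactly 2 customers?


ρ = 25.27/86.55 = 0.2920
P_n = (1−ρ)·ρ^n = (1 − 0.2920)·0.2920^2 = 0.7080·0.085246 = 0.060357

Final: 0.060357


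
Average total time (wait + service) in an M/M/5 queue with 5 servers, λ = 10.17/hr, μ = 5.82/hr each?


a = 1.7474; ρ = 0.3495; P₀ = 0.173591
Lq = P₀·a^c·ρ/(c!(1−ρ)²) = 0.01946
Wq = Lq/λ = 0.01946/10.17 = 0.001914 hr
W = Wq + 1/μ = 0.001914 + 0.17182 = 0.17374 hr

Final: 0.17374 hr


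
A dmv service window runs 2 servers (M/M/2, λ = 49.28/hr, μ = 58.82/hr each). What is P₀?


a = λ/μ = 49.28/58.82 = 0.8378; ρ = a/c = 0.4189
Σ_{k=0}^{1} a^k/k! (terms k=0..1) = 1.00000 + 0.83781 = 1.83781
Tail: a^2/(2!(1−ρ)) = 0.70193/(2·0.5811) = 0.60397
P₀ = 1/(1.83781 + 0.60397) = 1/2.44178 = 0.409538

Final: 0.409538


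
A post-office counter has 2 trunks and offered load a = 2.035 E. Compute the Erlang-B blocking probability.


B(c,a) = (a^c/c!) / Σ_{k=0}^{c} a^k/k!
a^2/2! = 2.070613
Σ terms (k=0..2): 1.00000 + 2.03500 + 2.07061 = 5.105613
B = 2.070613/5.105613 = 0.405556

Final: 0.405556


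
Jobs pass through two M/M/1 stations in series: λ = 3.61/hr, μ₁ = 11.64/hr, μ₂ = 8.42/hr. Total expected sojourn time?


Each node sees arrival rate λ = 3.61/hr (tandem ⇒ throughput preserved).
W₁ = 1/(μ₁−λ) = 1/(11.64−3.61) = 0.12453 hr
W₂ = 1/(μ₂−λ) = 1/(8.42−3.61) = 0.20790 hr
W_total = W₁ + W₂ = 0.12453 + 0.20790 = 0.33243 hr

Final: 0.33243 hr


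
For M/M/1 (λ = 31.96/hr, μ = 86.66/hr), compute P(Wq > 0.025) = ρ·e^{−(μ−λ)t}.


ρ = 31.96/86.66 = 0.3688
P(Wq > t) = ρ·e^{−(μ−λ)t} = 0.3688·e^{−1.3675}
= 0.3688·0.254743 = 0.093949

Final: 0.093949


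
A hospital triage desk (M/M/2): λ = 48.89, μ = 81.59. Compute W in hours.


a = 0.5992; ρ = 0.2996; P₀ = 0.538926
Lq = P₀·a^c·ρ/(c!(1−ρ)²) = 0.05909
Wq = Lq/λ = 0.05909/48.89 = 0.001209 hr
W = Wq + 1/μ = 0.001209 + 0.01226 = 0.01347 hr

Final: 0.01347 hr


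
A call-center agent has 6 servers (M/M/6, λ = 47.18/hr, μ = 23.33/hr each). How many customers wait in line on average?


a = λ/μ = 2.0223; ρ = a/6 = 0.3370
P₀ = 0.132143
Lq = P₀·a^c·ρ / (c!·(1−ρ)²) = 0.132143·68.40049·0.3370/(720·0.43951)
= 0.009627

Final: 0.009627


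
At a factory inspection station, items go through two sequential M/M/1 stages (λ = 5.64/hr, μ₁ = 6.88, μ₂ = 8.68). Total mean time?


Each node sees arrival rate λ = 5.64/hr (tandem ⇒ throughput preserved).
W₁ = 1/(μ₁−λ) = 1/(6.88−5.64) = 0.80645 hr
W₂ = 1/(μ₂−λ) = 1/(8.68−5.64) = 0.32895 hr
W_total = W₁ + W₂ = 0.80645 + 0.32895 = 1.13540 hr

Final: 1.13540 hr


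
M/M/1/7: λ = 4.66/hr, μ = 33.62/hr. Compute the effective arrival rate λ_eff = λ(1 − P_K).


ρ = 0.1386; P_K = (1−ρ)ρ^7/(1−ρ^8) = 0.0000008467
λ_eff = λ(1 − P_K) = 4.66·(1 − 0.0000008467) = 4.66·0.999999 = 4.6600 /hr

Final: 4.6600 /hr


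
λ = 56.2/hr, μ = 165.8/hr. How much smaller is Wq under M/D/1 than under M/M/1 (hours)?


ρ = 56.2/165.8 = 0.3390
Wq(M/M/1) = ρ/(μ−λ) = 0.3390/109.60 = 0.003093 hr
Wq(M/D/1) = ρ/(2(μ−λ)) = 0.001546 hr
Savings = 0.003093 − 0.001546 = 0.001546 hr

Final: 0.001546 hr


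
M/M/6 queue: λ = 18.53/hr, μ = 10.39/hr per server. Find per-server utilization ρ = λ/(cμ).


ρ = λ/(cμ) = 18.53/(6·10.39) = 18.53/62.34 = 0.2972

Final: 0.2972


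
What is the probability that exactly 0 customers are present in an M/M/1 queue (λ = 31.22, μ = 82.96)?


ρ = 31.22/82.96 = 0.3763
P_n = (1−ρ)·ρ^n = (1 − 0.3763)·0.3763^0 = 0.6237·1.000000 = 0.623674

Final: 0.623674


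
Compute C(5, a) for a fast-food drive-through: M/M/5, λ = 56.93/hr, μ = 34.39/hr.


a = λ/μ = 1.6554; ρ = a/5 = 0.3311
P₀ = 0.190494 (from M/M/c formula)
C(c,a) = [a^c/(c!(1−ρ))]·P₀ = [12.43212/(120·0.6689)]·0.190494
= 0.15488·0.190494 = 0.029503

Final: 0.029503


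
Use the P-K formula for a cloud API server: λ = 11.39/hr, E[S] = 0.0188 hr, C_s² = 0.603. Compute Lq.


ρ = λ·E[S] = 11.39·0.0188 = 0.2141
Lq = ρ²(1+C_s²)/(2(1−ρ)) = 0.04585·(1+0.603)/(2·0.7859)
= 0.04585·1.6030/1.5717 = 0.04676

Final: 0.04676


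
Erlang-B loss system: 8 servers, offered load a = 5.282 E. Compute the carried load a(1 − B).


B(8,5.282) = 0.083745 (Erlang-B)
Carried load = a(1 − B) = 5.282·(1 − 0.083745) = 5.282·0.916255 = 4.8397 E

Final: 4.8397 Erlangs


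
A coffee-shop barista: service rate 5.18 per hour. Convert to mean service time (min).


Mean service time = 1/μ = 1/5.18 hour = 0.19305 hour
In minutes: 0.19305 × 60 = 11.5830 min

Final: 11.5830 min


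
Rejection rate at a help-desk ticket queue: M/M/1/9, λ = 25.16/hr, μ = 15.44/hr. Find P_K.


ρ = λ/μ = 25.16/15.44 = 1.6295
P_K = (1−ρ)ρ^K/(1−ρ^(K+1)) = (-0.6295·81.015864)/(1 − 132.018079)
= -51.002215/-131.018079 = 0.389276

Final: 0.389276


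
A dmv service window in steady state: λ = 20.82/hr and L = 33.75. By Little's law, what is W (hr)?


W = L/λ = 33.75/20.82 = 1.6210 hr

Final: 1.6210 hr


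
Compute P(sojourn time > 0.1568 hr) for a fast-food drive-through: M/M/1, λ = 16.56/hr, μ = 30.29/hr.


W ~ Exponential(μ−λ) for M/M/1.
μ − λ = 30.29 − 16.56 = 13.7300
P(W > t) = e^{−(μ−λ)t} = e^{−2.1529} = 0.116151

Final: 0.116151


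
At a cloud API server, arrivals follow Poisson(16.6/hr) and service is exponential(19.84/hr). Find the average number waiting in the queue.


ρ = 16.6/19.84 = 0.8367
Lq = ρ²/(1−ρ) = 0.7001/0.1633 = 4.2868

Final: 4.2868


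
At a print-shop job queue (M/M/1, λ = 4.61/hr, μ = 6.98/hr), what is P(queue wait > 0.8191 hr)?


ρ = 4.61/6.98 = 0.6605
P(Wq > t) = ρ·e^{−(μ−λ)t} = 0.6605·e^{−1.9413}
= 0.6605·0.143522 = 0.094790

Final: 0.094790


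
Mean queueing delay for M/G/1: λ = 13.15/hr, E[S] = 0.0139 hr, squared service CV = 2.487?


ρ = λ·E[S] = 13.15·0.0139 = 0.1828
E[S²] = E[S]²(1+C_s²) = 0.0139²·(1+2.487) = 0.0006737
Wq = λ·E[S²]/(2(1−ρ)) = 13.15·0.0006737/(2·0.8172) = 0.005421 hr

Final: 0.005421 hr


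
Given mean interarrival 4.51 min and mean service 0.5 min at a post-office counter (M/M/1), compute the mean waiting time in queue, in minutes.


λ = 60/4.51 = 13.3038 /hr
μ = 60/0.5 = 120.0000 /hr
ρ = λ/μ = 13.3038/120.0000 = 0.1109
Wq = ρ/(μ−λ) = 0.1109/(120.0000−13.3038) = 0.001039 hr
In minutes: 0.001039·60 = 0.06234 min

Final: 0.06234 min


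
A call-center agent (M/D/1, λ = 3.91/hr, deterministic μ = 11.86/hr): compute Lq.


ρ = 3.91/11.86 = 0.3297
M/D/1: Lq = ρ²/(2(1−ρ)) = 0.1087/(2·0.6703) = 0.08107

Final: 0.08107


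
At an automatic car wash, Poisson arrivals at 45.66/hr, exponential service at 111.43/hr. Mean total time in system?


W = 1/(μ−λ) = 1/(111.43 − 45.66) = 1/65.77 = 0.01520 hr

Final: 0.01520 hr


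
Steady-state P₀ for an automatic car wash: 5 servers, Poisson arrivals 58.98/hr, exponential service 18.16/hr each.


a = λ/μ = 58.98/18.16 = 3.2478; ρ = a/c = 0.6496
Σ_{k=0}^{4} a^k/k! (terms k=0..4) = 1.00000 + 3.24780 + 5.27409 + 5.70973 + 4.63601 = 19.86763
Tail: a^5/(5!(1−ρ)) = 361.36378/(120·0.3504) = 8.59308
P₀ = 1/(19.86763 + 8.59308) = 1/28.46072 = 0.035136

Final: 0.035136


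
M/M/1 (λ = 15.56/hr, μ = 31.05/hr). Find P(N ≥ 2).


ρ = 15.56/31.05 = 0.5011
P(N ≥ n) = ρ^n = 0.5011^2 = 0.251128

Final: 0.251128


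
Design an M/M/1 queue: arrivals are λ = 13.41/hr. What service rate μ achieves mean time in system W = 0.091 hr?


W = 1/(μ−λ) ⇒ μ − λ = 1/W = 1/0.091 = 10.9890
μ = λ + 1/W = 13.41 + 10.9890 = 24.3990 per hr

Final: 24.3990 /hr


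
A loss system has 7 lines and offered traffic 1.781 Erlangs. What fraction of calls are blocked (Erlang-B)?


B(c,a) = (a^c/c!) / Σ_{k=0}^{c} a^k/k!
a^7/7! = 0.011278
Σ terms (k=0..7): 1.00000 + 1.78100 + 1.58598 + 0.94154 + 0.41922 + 0.14933 + 0.04433 + 0.01128 = 5.932676
B = 0.011278/5.932676 = 0.001901

Final: 0.001901


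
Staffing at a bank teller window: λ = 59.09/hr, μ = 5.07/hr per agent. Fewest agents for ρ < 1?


Stability requires cμ > λ ⇔ c > λ/μ.
λ/μ = 59.09/5.07 = 11.6548
Minimum integer c = ⌊11.6548⌋ + 1 = 12
Check: 12·5.07 = 60.84 > 59.09, while 11·5.07 = 55.77 ≤ 59.09

Final: 12 servers


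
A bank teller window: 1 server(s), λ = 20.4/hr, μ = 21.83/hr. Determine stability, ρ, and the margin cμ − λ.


Total capacity cμ = 1·21.83 = 21.83/hr
ρ = λ/(cμ) = 20.4/21.83 = 0.9345
Stable ⇔ ρ < 1: YES
Spare capacity = cμ − λ = 21.83 − 20.4 = 1.43/hr

Final: ρ = 0.9345; stable; margin = 1.43/hr


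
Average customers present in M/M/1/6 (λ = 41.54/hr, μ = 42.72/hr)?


ρ = 41.54/42.72 = 0.9724
L = ρ[1 − (K+1)ρ^K + Kρ^(K+1)] / [(1−ρ)(1−ρ^(K+1))]
Numerator: 0.9724·(1 − 7·0.845301 + 6·0.821953) = 0.014203
Denominator: (0.02762)·(0.178047) = 0.004918
L = 0.014203/0.004918 = 2.8880

Final: 2.8880


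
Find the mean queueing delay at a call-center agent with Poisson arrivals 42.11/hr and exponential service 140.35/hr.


ρ = 42.11/140.35 = 0.3000
Wq = ρ/(μ−λ) = 0.3000/(140.35 − 42.11) = 0.3000/98.24 = 0.003054 hr

Final: 0.003054 hr


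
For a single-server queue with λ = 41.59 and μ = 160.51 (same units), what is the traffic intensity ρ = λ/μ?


ρ = λ/μ = 41.59/160.51 = 0.2591

Final: 0.2591


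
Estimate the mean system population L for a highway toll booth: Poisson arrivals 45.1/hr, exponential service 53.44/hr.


ρ = λ/μ = 45.1/53.44 = 0.8439
L = ρ/(1−ρ) = 0.8439/(1 − 0.8439) = 0.8439/0.1561 = 5.4077

Final: 5.4077


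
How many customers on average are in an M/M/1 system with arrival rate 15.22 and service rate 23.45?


ρ = λ/μ = 15.22/23.45 = 0.6490
L = ρ/(1−ρ) = 0.6490/(1 − 0.6490) = 0.6490/0.3510 = 1.8493

Final: 1.8493


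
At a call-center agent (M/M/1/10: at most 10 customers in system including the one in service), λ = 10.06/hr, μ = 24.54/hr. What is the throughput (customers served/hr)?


ρ = 0.4099; P_K = (1−ρ)ρ^10/(1−ρ^11) = 0.00007910
λ_eff = λ(1 − P_K) = 10.06·(1 − 0.00007910) = 10.06·0.999921 = 10.0592 /hr

Final: 10.0592 /hr


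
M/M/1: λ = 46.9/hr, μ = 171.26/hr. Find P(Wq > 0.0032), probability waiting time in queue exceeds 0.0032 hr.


ρ = 46.9/171.26 = 0.2739
P(Wq > t) = ρ·e^{−(μ−λ)t} = 0.2739·e^{−0.3980}
= 0.2739·0.671694 = 0.183945

Final: 0.183945


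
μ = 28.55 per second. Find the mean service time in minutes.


Mean service time = 1/μ = 1/28.55 second = 0.03503 second
In minutes: 0.03503 × 0.0166667 = 0.0005838 min

Final: 0.0005838 min


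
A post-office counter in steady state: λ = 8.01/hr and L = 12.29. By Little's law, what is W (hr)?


W = L/λ = 12.29/8.01 = 1.5343 hr

Final: 1.5343 hr


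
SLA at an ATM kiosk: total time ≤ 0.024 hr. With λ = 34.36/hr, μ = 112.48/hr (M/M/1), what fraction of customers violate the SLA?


W ~ Exponential(μ−λ) for M/M/1.
μ − λ = 112.48 − 34.36 = 78.1200
P(W > t) = e^{−(μ−λ)t} = e^{−1.8749} = 0.153373

Final: 0.153373


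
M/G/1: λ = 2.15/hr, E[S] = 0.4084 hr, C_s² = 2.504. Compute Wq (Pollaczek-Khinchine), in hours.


ρ = λ·E[S] = 2.15·0.4084 = 0.8781
E[S²] = E[S]²(1+C_s²) = 0.4084²·(1+2.504) = 0.584434
Wq = λ·E[S²]/(2(1−ρ)) = 2.15·0.584434/(2·0.1219) = 5.15226 hr

Final: 5.15226 hr


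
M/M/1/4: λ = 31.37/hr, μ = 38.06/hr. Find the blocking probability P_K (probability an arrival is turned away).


ρ = λ/μ = 31.37/38.06 = 0.8242
P_K = (1−ρ)ρ^K/(1−ρ^(K+1)) = (0.1758·0.461512)/(1 − 0.380390)
= 0.081122/0.619610 = 0.130925

Final: 0.130925


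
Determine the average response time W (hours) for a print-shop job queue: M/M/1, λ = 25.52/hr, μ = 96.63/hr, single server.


W = 1/(μ−λ) = 1/(96.63 − 25.52) = 1/71.11 = 0.01406 hr

Final: 0.01406 hr


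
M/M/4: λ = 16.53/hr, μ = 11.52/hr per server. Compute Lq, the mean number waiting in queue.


a = λ/μ = 1.4349; ρ = a/4 = 0.3587
P₀ = 0.236284
Lq = P₀·a^c·ρ / (c!·(1−ρ)²) = 0.236284·4.23918·0.3587/(24·0.41123)
= 0.03641

Final: 0.03641


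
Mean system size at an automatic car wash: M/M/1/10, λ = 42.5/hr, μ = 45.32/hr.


ρ = 42.5/45.32 = 0.9378
L = ρ[1 − (K+1)ρ^K + Kρ^(K+1)] / [(1−ρ)(1−ρ^(K+1))]
Numerator: 0.9378·(1 − 11·0.526006 + 10·0.493275) = 0.137564
Denominator: (0.06222)·(0.506725) = 0.031531
L = 0.137564/0.031531 = 4.3629

Final: 4.3629


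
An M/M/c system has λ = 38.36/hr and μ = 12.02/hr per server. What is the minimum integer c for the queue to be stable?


Stability requires cμ > λ ⇔ c > λ/μ.
λ/μ = 38.36/12.02 = 3.1913
Minimum integer c = ⌊3.1913⌋ + 1 = 4
Check: 4·12.02 = 48.08 > 38.36, while 3·12.02 = 36.06 ≤ 38.36

Final: 4 servers


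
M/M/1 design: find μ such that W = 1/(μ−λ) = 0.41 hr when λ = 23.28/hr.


W = 1/(μ−λ) ⇒ μ − λ = 1/W = 1/0.41 = 2.4390
μ = λ + 1/W = 23.28 + 2.4390 = 25.7190 per hr

Final: 25.7190 /hr


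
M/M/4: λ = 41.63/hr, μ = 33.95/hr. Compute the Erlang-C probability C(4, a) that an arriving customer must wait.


a = λ/μ = 1.2262; ρ = a/4 = 0.3066
P₀ = 0.292299 (from M/M/c formula)
C(c,a) = [a^c/(c!(1−ρ))]·P₀ = [2.26082/(24·0.6934)]·0.292299
= 0.13584·0.292299 = 0.039707

Final: 0.039707


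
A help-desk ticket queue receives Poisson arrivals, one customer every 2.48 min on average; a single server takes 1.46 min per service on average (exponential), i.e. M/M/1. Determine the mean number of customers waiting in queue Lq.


λ = 60/2.48 = 24.1935 /hr
μ = 60/1.46 = 41.0959 /hr
ρ = λ/μ = 24.1935/41.0959 = 0.5887
Lq = ρ²/(1−ρ) = 0.3466/0.4113 = 0.8427

Final: 0.8427


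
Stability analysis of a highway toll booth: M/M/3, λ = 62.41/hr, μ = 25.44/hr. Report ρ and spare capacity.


Total capacity cμ = 3·25.44 = 76.32/hr
ρ = λ/(cμ) = 62.41/76.32 = 0.8177
Stable ⇔ ρ < 1: YES
Spare capacity = cμ − λ = 76.32 − 62.41 = 13.91/hr

Final: ρ = 0.8177; stable; margin = 13.91/hr


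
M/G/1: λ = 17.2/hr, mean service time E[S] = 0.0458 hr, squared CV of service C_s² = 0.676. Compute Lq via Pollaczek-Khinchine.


ρ = λ·E[S] = 17.2·0.0458 = 0.7878
Lq = ρ²(1+C_s²)/(2(1−ρ)) = 0.6206·(1+0.676)/(2·0.2122)
= 0.6206·1.6760/0.4245 = 2.45022

Final: 2.45022


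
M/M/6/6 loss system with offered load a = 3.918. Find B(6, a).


B(c,a) = (a^c/c!) / Σ_{k=0}^{c} a^k/k!
a^6/6! = 5.024052
Σ terms (k=0..6): 1.00000 + 3.91800 + 7.67536 + 10.02402 + 9.81853 + 7.69380 + 5.02405 = 45.153767
B = 5.024052/45.153767 = 0.111265

Final: 0.111265


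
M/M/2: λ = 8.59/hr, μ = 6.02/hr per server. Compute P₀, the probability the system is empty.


a = λ/μ = 8.59/6.02 = 1.4269; ρ = a/c = 0.7135
Σ_{k=0}^{1} a^k/k! (terms k=0..1) = 1.00000 + 1.42691 = 2.42691
Tail: a^2/(2!(1−ρ)) = 2.03607/(2·0.2865) = 3.55280
P₀ = 1/(2.42691 + 3.55280) = 1/5.97971 = 0.167232

Final: 0.167232


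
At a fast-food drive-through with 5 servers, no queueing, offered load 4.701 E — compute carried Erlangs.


B(5,4.701) = 0.260138 (Erlang-B)
Carried load = a(1 − B) = 4.701·(1 − 0.260138) = 4.701·0.739862 = 3.4781 E

Final: 3.4781 Erlangs


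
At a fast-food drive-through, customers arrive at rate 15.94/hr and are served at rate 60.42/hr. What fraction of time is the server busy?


ρ = λ/μ = 15.94/60.42 = 0.2638

Final: 0.2638


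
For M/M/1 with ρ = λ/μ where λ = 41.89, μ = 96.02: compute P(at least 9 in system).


ρ = 41.89/96.02 = 0.4363
P(N ≥ n) = ρ^n = 0.4363^9 = 0.0005725

Final: 0.0005725


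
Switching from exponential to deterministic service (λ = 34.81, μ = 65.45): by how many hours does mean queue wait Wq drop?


ρ = 34.81/65.45 = 0.5319
Wq(M/M/1) = ρ/(μ−λ) = 0.5319/30.64 = 0.01736 hr
Wq(M/D/1) = ρ/(2(μ−λ)) = 0.008679 hr
Savings = 0.01736 − 0.008679 = 0.008679 hr

Final: 0.008679 hr


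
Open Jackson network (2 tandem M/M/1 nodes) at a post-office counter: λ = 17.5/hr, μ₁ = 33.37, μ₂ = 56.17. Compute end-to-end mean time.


Each node sees arrival rate λ = 17.5/hr (tandem ⇒ throughput preserved).
W₁ = 1/(μ₁−λ) = 1/(33.37−17.5) = 0.06301 hr
W₂ = 1/(μ₂−λ) = 1/(56.17−17.5) = 0.02586 hr
W_total = W₁ + W₂ = 0.06301 + 0.02586 = 0.08887 hr

Final: 0.08887 hr


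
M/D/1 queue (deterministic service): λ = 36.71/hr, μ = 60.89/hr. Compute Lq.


ρ = 36.71/60.89 = 0.6029
M/D/1: Lq = ρ²/(2(1−ρ)) = 0.3635/(2·0.3971) = 0.45765

Final: 0.45765


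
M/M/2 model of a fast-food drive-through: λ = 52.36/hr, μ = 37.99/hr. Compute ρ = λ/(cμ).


ρ = λ/(cμ) = 52.36/(2·37.99) = 52.36/75.98 = 0.6891

Final: 0.6891


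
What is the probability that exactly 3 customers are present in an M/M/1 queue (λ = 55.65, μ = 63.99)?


ρ = 55.65/63.99 = 0.8697
P_n = (1−ρ)·ρ^n = (1 − 0.8697)·0.8697^3 = 0.1303·0.657747 = 0.085726

Final: 0.085726


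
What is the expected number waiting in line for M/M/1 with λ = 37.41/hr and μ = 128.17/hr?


ρ = 37.41/128.17 = 0.2919
Lq = ρ²/(1−ρ) = 0.08519/0.7081 = 0.1203

Final: 0.1203


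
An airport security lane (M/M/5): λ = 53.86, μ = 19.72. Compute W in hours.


a = 2.7312; ρ = 0.5462; P₀ = 0.062631
Lq = P₀·a^c·ρ/(c!(1−ρ)²) = 0.21045
Wq = Lq/λ = 0.21045/53.86 = 0.003907 hr
W = Wq + 1/μ = 0.003907 + 0.05071 = 0.05462 hr

Final: 0.05462 hr


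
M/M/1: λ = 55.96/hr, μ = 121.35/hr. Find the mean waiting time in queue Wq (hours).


ρ = 55.96/121.35 = 0.4611
Wq = ρ/(μ−λ) = 0.4611/(121.35 − 55.96) = 0.4611/65.39 = 0.007052 hr

Final: 0.007052 hr


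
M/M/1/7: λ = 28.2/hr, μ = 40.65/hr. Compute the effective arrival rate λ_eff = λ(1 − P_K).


ρ = 0.6937; P_K = (1−ρ)ρ^7/(1−ρ^8) = 0.025025
λ_eff = λ(1 − P_K) = 28.2·(1 − 0.025025) = 28.2·0.974975 = 27.4943 /hr

Final: 27.4943 /hr


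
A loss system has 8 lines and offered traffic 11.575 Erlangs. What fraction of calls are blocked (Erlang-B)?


B(c,a) = (a^c/c!) / Σ_{k=0}^{c} a^k/k!
a^8/8! = 7991.852762
Σ terms (k=0..8): 1.00000 + 11.57500 + 66.99031 + 258.47096 + 747.95033 + 1731.50501 + 3340.36175 + 5523.52675 + 7991.85276 = 19673.232863
B = 7991.852762/19673.232863 = 0.406230

Final: 0.406230


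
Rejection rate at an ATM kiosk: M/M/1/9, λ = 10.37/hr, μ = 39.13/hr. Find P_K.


ρ = λ/μ = 10.37/39.13 = 0.2650
P_K = (1−ρ)ρ^K/(1−ρ^(K+1)) = (0.7350·0.000006448)/(1 − 0.000001709)
= 0.000004739/0.999998 = 0.000004739

Final: 0.000004739


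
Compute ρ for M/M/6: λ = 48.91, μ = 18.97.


ρ = λ/(cμ) = 48.91/(6·18.97) = 48.91/113.82 = 0.4297

Final: 0.4297


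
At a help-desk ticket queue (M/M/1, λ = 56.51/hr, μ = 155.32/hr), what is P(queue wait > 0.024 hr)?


ρ = 56.51/155.32 = 0.3638
P(Wq > t) = ρ·e^{−(μ−λ)t} = 0.3638·e^{−2.3714}
= 0.3638·0.093346 = 0.033962

Final: 0.033962


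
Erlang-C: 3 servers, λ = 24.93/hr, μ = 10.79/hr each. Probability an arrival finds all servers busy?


a = λ/μ = 2.3105; ρ = a/3 = 0.7702
P₀ = 0.067009 (from M/M/c formula)
C(c,a) = [a^c/(c!(1−ρ))]·P₀ = [12.33396/(6·0.2298)]·0.067009
= 8.94378·0.067009 = 0.599313

Final: 0.599313


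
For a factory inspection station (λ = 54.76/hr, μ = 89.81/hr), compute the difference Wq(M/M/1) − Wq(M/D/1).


ρ = 54.76/89.81 = 0.6097
Wq(M/M/1) = ρ/(μ−λ) = 0.6097/35.05 = 0.01740 hr
Wq(M/D/1) = ρ/(2(μ−λ)) = 0.008698 hr
Savings = 0.01740 − 0.008698 = 0.008698 hr

Final: 0.008698 hr


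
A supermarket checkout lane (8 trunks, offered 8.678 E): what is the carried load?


B(8,8.678) = 0.272351 (Erlang-B)
Carried load = a(1 − B) = 8.678·(1 − 0.272351) = 8.678·0.727649 = 6.3145 E

Final: 6.3145 Erlangs


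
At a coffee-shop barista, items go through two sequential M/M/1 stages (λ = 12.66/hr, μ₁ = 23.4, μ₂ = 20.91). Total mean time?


Each node sees arrival rate λ = 12.66/hr (tandem ⇒ throughput preserved).
W₁ = 1/(μ₁−λ) = 1/(23.4−12.66) = 0.09311 hr
W₂ = 1/(μ₂−λ) = 1/(20.91−12.66) = 0.12121 hr
W_total = W₁ + W₂ = 0.09311 + 0.12121 = 0.21432 hr

Final: 0.21432 hr


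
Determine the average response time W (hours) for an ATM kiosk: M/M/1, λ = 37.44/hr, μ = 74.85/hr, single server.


W = 1/(μ−λ) = 1/(74.85 − 37.44) = 1/37.41 = 0.02673 hr

Final: 0.02673 hr


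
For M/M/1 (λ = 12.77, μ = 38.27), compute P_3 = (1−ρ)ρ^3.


ρ = 12.77/38.27 = 0.3337
P_n = (1−ρ)·ρ^n = (1 − 0.3337)·0.3337^3 = 0.6663·0.037153 = 0.024756

Final: 0.024756


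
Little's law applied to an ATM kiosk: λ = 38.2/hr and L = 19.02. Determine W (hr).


W = L/λ = 19.02/38.2 = 0.4979 hr

Final: 0.4979 hr


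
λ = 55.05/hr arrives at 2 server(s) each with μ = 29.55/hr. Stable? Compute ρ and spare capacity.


Total capacity cμ = 2·29.55 = 59.10/hr
ρ = λ/(cμ) = 55.05/59.10 = 0.9315
Stable ⇔ ρ < 1: YES
Spare capacity = cμ − λ = 59.10 − 55.05 = 4.05/hr

Final: ρ = 0.9315; stable; margin = 4.05/hr


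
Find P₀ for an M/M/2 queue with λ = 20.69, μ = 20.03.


a = λ/μ = 20.69/20.03 = 1.0330; ρ = a/c = 0.5165
Σ_{k=0}^{1} a^k/k! (terms k=0..1) = 1.00000 + 1.03295 = 2.03295
Tail: a^2/(2!(1−ρ)) = 1.06699/(2·0.4835) = 1.10334
P₀ = 1/(2.03295 + 1.10334) = 1/3.13629 = 0.318848

Final: 0.318848


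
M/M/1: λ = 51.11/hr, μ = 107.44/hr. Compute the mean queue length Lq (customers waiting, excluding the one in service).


ρ = 51.11/107.44 = 0.4757
Lq = ρ²/(1−ρ) = 0.2263/0.5243 = 0.4316

Final: 0.4316


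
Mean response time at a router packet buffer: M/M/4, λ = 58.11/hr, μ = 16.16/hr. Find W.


a = 3.5959; ρ = 0.8990; P₀ = 0.011393
Lq = P₀·a^c·ρ/(c!(1−ρ)²) = 6.99180
Wq = Lq/λ = 6.99180/58.11 = 0.12032 hr
W = Wq + 1/μ = 0.12032 + 0.06188 = 0.18220 hr

Final: 0.18220 hr


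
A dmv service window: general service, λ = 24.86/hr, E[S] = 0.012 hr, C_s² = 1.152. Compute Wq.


ρ = λ·E[S] = 24.86·0.012 = 0.2983
E[S²] = E[S]²(1+C_s²) = 0.012²·(1+1.152) = 0.0003099
Wq = λ·E[S²]/(2(1−ρ)) = 24.86·0.0003099/(2·0.7017) = 0.005490 hr

Final: 0.005490 hr


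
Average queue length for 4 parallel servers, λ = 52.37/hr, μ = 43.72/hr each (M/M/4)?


a = λ/μ = 1.1978; ρ = a/4 = 0.2995
P₀ = 0.300826
Lq = P₀·a^c·ρ / (c!·(1−ρ)²) = 0.300826·2.05878·0.2995/(24·0.49075)
= 0.01575

Final: 0.01575


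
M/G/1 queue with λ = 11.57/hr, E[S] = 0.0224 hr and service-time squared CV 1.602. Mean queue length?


ρ = λ·E[S] = 11.57·0.0224 = 0.2592
Lq = ρ²(1+C_s²)/(2(1−ρ)) = 0.06717·(1+1.602)/(2·0.7408)
= 0.06717·2.6020/1.4817 = 0.11796

Final: 0.11796


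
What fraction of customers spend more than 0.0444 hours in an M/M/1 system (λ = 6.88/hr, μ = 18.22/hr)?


W ~ Exponential(μ−λ) for M/M/1.
μ − λ = 18.22 − 6.88 = 11.3400
P(W > t) = e^{−(μ−λ)t} = e^{−0.5035} = 0.604414

Final: 0.604414


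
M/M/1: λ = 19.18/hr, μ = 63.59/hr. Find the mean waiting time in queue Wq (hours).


ρ = 19.18/63.59 = 0.3016
Wq = ρ/(μ−λ) = 0.3016/(63.59 − 19.18) = 0.3016/44.41 = 0.006792 hr

Final: 0.006792 hr


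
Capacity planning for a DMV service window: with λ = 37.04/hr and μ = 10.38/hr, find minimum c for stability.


Stability requires cμ > λ ⇔ c > λ/μ.
λ/μ = 37.04/10.38 = 3.5684
Minimum integer c = ⌊3.5684⌋ + 1 = 4
Check: 4·10.38 = 41.52 > 37.04, while 3·10.38 = 31.14 ≤ 37.04

Final: 4 servers


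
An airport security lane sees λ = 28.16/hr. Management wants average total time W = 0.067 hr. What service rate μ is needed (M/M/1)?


W = 1/(μ−λ) ⇒ μ − λ = 1/W = 1/0.067 = 14.9254
μ = λ + 1/W = 28.16 + 14.9254 = 43.0854 per hr

Final: 43.0854 /hr


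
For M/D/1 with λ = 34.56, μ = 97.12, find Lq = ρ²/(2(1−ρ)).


ρ = 34.56/97.12 = 0.3558
M/D/1: Lq = ρ²/(2(1−ρ)) = 0.1266/(2·0.6442) = 0.09829

Final: 0.09829


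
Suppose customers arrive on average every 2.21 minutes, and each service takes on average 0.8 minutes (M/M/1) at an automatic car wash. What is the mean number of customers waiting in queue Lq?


λ = 60/2.21 = 27.1493 /hr
μ = 60/0.8 = 75.0000 /hr
ρ = λ/μ = 27.1493/75.0000 = 0.3620
Lq = ρ²/(1−ρ) = 0.1310/0.6380 = 0.2054

Final: 0.2054


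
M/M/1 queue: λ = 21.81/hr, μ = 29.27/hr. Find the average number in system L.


ρ = λ/μ = 21.81/29.27 = 0.7451
L = ρ/(1−ρ) = 0.7451/(1 − 0.7451) = 0.7451/0.2549 = 2.9236

Final: 2.9236


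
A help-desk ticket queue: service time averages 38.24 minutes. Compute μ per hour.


μ = 1/(service time) in consistent units.
1 hour = 60 min, so μ = 60/38.24 = 1.5690 per hour

Final: 1.5690 /hr


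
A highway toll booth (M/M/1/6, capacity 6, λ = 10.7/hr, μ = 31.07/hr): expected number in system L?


ρ = 10.7/31.07 = 0.3444
L = ρ[1 − (K+1)ρ^K + Kρ^(K+1)] / [(1−ρ)(1−ρ^(K+1))]
Numerator: 0.3444·(1 − 7·0.001668 + 6·0.0005745) = 0.341549
Denominator: (0.6556)·(0.999425) = 0.655240
L = 0.341549/0.655240 = 0.5213

Final: 0.5213


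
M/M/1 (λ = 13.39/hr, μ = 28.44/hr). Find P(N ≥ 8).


ρ = 13.39/28.44 = 0.4708
P(N ≥ n) = ρ^n = 0.4708^8 = 0.002414

Final: 0.002414


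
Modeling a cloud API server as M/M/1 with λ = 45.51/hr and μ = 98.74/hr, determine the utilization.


ρ = λ/μ = 45.51/98.74 = 0.4609

Final: 0.4609


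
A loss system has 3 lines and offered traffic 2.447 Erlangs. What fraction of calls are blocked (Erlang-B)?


B(c,a) = (a^c/c!) / Σ_{k=0}^{c} a^k/k!
a^3/3! = 2.442028
Σ terms (k=0..3): 1.00000 + 2.44700 + 2.99390 + 2.44203 = 8.882933
B = 2.442028/8.882933 = 0.274912

Final: 0.274912


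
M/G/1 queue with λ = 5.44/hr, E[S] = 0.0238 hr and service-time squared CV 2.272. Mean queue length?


ρ = λ·E[S] = 5.44·0.0238 = 0.1295
Lq = ρ²(1+C_s²)/(2(1−ρ)) = 0.01676·(1+2.272)/(2·0.8705)
= 0.01676·3.2720/1.7411 = 0.03150

Final: 0.03150


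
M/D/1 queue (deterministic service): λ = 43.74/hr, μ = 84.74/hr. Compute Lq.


ρ = 43.74/84.74 = 0.5162
M/D/1: Lq = ρ²/(2(1−ρ)) = 0.2664/(2·0.4838) = 0.27533

Final: 0.27533


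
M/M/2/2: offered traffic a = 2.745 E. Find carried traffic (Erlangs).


B(2,2.745) = 0.501498 (Erlang-B)
Carried load = a(1 − B) = 2.745·(1 − 0.501498) = 2.745·0.498502 = 1.3684 E

Final: 1.3684 Erlangs


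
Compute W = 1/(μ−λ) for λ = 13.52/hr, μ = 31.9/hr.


W = 1/(μ−λ) = 1/(31.9 − 13.52) = 1/18.38 = 0.05441 hr

Final: 0.05441 hr


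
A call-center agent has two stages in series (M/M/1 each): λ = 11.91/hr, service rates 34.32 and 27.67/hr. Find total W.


Each node sees arrival rate λ = 11.91/hr (tandem ⇒ throughput preserved).
W₁ = 1/(μ₁−λ) = 1/(34.32−11.91) = 0.04462 hr
W₂ = 1/(μ₂−λ) = 1/(27.67−11.91) = 0.06345 hr
W_total = W₁ + W₂ = 0.04462 + 0.06345 = 0.10807 hr

Final: 0.10807 hr


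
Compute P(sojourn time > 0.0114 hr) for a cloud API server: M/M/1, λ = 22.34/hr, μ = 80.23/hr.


W ~ Exponential(μ−λ) for M/M/1.
μ − λ = 80.23 − 22.34 = 57.8900
P(W > t) = e^{−(μ−λ)t} = e^{−0.6599} = 0.516879

Final: 0.516879


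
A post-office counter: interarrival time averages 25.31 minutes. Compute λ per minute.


λ = 1/(interarrival time) in consistent units.
1 minute = 1 min, so λ = 1/25.31 = 0.03951 per minute

Final: 0.03951 /min


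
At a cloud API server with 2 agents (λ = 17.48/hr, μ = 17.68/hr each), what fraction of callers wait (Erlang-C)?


a = λ/μ = 0.9887; ρ = a/2 = 0.4943
P₀ = 0.338380 (from M/M/c formula)
C(c,a) = [a^c/(c!(1−ρ))]·P₀ = [0.97750/(2·0.5057)]·0.338380
= 0.96657·0.338380 = 0.327068

Final: 0.327068
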